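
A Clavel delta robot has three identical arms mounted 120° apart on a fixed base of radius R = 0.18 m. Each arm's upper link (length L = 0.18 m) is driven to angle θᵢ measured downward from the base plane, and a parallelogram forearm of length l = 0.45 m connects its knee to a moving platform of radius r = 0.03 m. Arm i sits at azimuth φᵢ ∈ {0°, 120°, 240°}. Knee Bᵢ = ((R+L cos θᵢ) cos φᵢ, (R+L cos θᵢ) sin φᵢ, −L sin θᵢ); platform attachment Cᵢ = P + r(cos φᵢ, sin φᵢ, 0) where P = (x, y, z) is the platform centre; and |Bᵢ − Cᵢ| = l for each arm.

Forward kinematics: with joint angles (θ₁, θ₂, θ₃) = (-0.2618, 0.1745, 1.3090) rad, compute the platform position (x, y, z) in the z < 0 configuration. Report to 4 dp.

O1 = (0.3239·cos0.0°, 0.3239·sin0.0°, 0.0466) = (0.3239, 0.0000, 0.0466)
φ2=120.0°: virtual centre (-0.1636, 0.2834, -0.0313), radius l
φ3=240.0°: virtual centre (-0.0983, -0.1702, -0.1739), radius l
subtract pairs → two planes through P
[-0.9750 0.5668 -0.1557]·P = 0.0010;  [-0.8443 -0.3405 -0.4409]·P = -0.0382
det = 0.8106;  x = 0.0263+-0.3737z,  y = 0.0470+-0.3682z
sphere 1 gives Az²+Bz+C=0 with A=1.2752, B=0.0947, C=-0.1096;  B²−4AC=0.5678;  roots -0.3326, 0.2583;  negative root z = -0.3326
x = 0.1506, y = 0.1694

(0.1506, 0.1694, -0.3326)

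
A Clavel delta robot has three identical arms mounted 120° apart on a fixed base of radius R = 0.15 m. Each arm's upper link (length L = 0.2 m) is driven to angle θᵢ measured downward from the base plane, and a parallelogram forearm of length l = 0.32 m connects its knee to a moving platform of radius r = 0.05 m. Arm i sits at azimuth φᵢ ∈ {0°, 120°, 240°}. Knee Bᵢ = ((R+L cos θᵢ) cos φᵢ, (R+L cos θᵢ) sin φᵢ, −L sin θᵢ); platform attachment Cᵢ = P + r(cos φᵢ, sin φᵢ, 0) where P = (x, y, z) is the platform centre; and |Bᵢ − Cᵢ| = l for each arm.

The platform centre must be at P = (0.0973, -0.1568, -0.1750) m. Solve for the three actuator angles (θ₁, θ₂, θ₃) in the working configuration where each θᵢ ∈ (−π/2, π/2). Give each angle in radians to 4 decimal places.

θ₁ = -0.0873, θ₂ = 1.3962, θ₃ = -0.0001

rotate P by −φ1: (0.0973, -0.1568, -0.1750)
  A=0.0027, B=-0.1750, C=(l²−L²−A²−y'²−z²)/(2L)=0.0180
  θ1 = atan2(B,A) + arccos(C/0.1750) = -0.0873
arm 2 (φ=120.0°): x'=-0.1844, y'=-0.0059
  A=0.2844, B=-0.1750, C=(l²−L²−A²−y'²−z²)/(2L)=-0.1229
  θ2 = atan2(B,A) + arccos(C/0.3340) = 1.3962
φ3=240.0° → target in arm frame (0.0871, 0.1627)
  A=0.0129, B=-0.1750, C=(l²−L²−A²−y'²−z²)/(2L)=0.0129
  γ=atan2(-0.1750,0.0129)=-1.4975;  ψ=arccos(0.0734)=1.4974;  θ3=γ+ψ≈-0.0001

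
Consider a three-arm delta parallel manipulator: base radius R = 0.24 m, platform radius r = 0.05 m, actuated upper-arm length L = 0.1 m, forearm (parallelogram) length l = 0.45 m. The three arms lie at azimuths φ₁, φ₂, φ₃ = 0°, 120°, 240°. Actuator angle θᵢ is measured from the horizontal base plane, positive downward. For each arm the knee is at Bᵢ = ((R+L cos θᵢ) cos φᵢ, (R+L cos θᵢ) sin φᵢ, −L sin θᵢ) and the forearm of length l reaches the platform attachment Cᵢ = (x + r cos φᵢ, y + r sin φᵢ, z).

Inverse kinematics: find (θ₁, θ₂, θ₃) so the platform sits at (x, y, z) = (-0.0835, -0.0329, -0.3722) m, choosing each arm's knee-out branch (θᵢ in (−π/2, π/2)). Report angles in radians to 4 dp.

rotate P by −φ1: (-0.0835, -0.0329, -0.3722)
  A=0.2735, B=-0.3722, C=(l²−L²−A²−y'²−z²)/(2L)=-0.1096
  √(A²+B²)=0.4619;  θ1 = -0.9371+1.8103 ≈ 0.8733
rotate P by −φ2: (0.0133, 0.0888, -0.3722)
  e−x'=0.1767;  (l²−L²−(e−x')²−y'²−z²)/2L = 0.0743
  θ2 = atan2(B,A) + arccos(C/0.4120) = 0.2621
arm 3 (φ=240.0°): x'=0.0702, y'=-0.0559
  A=0.1198, B=-0.3722, C=(l²−L²−A²−y'²−z²)/(2L)=0.1825
  θ3 = atan2(B,A) + arccos(C/0.3910) = -0.1744

θ₁ = 0.8733, θ₂ = 0.2621, θ₃ = -0.1744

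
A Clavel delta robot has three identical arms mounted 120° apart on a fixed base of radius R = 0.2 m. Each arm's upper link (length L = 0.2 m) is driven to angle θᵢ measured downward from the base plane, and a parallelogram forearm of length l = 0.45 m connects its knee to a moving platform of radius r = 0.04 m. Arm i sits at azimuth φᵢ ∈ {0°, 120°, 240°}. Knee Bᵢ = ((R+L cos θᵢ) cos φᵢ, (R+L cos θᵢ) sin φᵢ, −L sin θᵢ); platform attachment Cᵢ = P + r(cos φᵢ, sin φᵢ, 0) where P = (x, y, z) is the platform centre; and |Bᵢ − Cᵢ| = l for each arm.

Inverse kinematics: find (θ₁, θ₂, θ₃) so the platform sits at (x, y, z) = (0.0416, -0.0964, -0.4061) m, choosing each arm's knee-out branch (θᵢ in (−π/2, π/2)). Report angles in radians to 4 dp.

θ₁ = 0.4363, θ₂ = 0.9598, θ₃ = 0.3491

rotate P by −φ1: (0.0416, -0.0964, -0.4061)
  A=0.1184, B=-0.4061, C=(l²−L²−A²−y'²−z²)/(2L)=-0.0643
  θ1 = atan2(B,A) + arccos(C/0.4230) = 0.4363
rotate P by −φ2: (-0.1043, 0.0122, -0.4061)
  A=0.2643, B=-0.4061, C=(l²−L²−A²−y'²−z²)/(2L)=-0.1810
  γ=atan2(-0.4061,0.2643)=-0.9939;  ψ=arccos(-0.3736)=1.9537;  θ2=γ+ψ≈0.9598
φ3=240.0° → target in arm frame (0.0627, 0.0842)
  e−x'=0.0973;  (l²−L²−(e−x')²−y'²−z²)/2L = -0.0475
  γ=atan2(-0.4061,0.0973)=-1.3356;  ψ=arccos(-0.1136)=1.6847;  θ3=γ+ψ≈0.3491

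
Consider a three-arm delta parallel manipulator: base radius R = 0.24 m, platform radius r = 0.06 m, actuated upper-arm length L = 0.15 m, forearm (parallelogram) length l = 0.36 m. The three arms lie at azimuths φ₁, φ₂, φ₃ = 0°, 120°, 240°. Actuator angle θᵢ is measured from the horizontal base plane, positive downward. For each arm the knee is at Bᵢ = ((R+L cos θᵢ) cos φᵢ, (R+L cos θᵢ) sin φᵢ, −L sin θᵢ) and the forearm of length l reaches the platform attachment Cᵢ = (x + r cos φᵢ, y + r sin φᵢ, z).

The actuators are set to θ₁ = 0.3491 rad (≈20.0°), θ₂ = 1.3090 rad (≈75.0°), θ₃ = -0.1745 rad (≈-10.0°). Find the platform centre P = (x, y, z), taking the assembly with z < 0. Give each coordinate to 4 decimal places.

(0.0361, -0.1286, -0.2299)

arm 1 at φ=0.0°: (R−r)+L cos θ1 = 0.3210;  centre 1 = (0.3210, 0.0000, -0.0513)
φ2=120.0°: virtual centre (-0.1094, 0.1895, -0.1449), radius l
centre 3 = (0.3277·cos240.0°, 0.3277·sin240.0°, 0.0260) = (-0.1639, -0.2838, 0.0260)
subtract pairs → two planes through P
plane₁₂: -0.8607x+0.3790y+-0.1872z = -0.0368
Cramer: x(z) = 0.0233-0.0556z;  y(z) = -0.0441+0.3675z
sphere 1 gives Az²+Bz+C=0 with A=1.1382, B=0.1033, C=-0.0364;  B²−4AC=0.1765;  roots -0.2299, 0.1392;  negative root z = -0.2299
x = 0.0361, y = -0.1286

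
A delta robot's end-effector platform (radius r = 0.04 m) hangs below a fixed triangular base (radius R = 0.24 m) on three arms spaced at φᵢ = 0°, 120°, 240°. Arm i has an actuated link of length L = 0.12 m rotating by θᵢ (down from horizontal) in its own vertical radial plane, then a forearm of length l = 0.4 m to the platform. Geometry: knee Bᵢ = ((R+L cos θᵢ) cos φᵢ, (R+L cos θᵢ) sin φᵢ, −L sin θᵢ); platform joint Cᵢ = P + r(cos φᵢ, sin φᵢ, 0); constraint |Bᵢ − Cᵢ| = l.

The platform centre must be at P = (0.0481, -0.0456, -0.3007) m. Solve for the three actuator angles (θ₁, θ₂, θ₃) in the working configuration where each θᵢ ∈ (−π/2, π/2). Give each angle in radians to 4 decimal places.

arm 1 (φ=0.0°): x'=0.0481, y'=-0.0456
  A=0.1519, B=-0.3007, C=(l²−L²−A²−y'²−z²)/(2L)=0.1251
  √(A²+B²)=0.3369;  θ1 = -1.1030+1.1903 ≈ 0.0873
arm 2 (φ=120.0°): x'=-0.0635, y'=-0.0189
  A=0.2635, B=-0.3007, C=(l²−L²−A²−y'²−z²)/(2L)=-0.0610
  √(A²+B²)=0.3998;  θ2 = -0.8512+1.7238 ≈ 0.8727
arm 3 (φ=240.0°): x'=0.0154, y'=0.0645
  e−x'=0.1846;  (l²−L²−(e−x')²−y'²−z²)/2L = 0.0707
  √(A²+B²)=0.3528;  θ3 = -1.0203+1.3691 ≈ 0.3488

θ₁ = 0.0873, θ₂ = 0.8727, θ₃ = 0.3488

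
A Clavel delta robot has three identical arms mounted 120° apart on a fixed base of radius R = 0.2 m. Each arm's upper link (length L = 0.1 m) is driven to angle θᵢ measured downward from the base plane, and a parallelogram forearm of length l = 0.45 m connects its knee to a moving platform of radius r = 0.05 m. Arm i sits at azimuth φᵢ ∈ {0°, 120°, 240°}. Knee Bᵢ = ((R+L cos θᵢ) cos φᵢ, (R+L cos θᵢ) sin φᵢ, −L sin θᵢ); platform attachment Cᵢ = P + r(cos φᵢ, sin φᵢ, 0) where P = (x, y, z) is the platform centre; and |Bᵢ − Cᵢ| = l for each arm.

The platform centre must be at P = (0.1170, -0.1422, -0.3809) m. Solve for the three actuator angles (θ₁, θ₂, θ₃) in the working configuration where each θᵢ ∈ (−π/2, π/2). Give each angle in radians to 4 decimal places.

θ₁ = -0.2620, θ₂ = 1.3961, θ₃ = 0.0868

arm 1 (φ=0.0°): x'=0.1170, y'=-0.1422
  A=0.0330, B=-0.3809, C=(l²−L²−A²−y'²−z²)/(2L)=0.1305
  √(A²+B²)=0.3823;  θ1 = -1.4844+1.2224 ≈ -0.2620
φ2=120.0° → target in arm frame (-0.1816, -0.0302)
  e−x'=0.3316;  (l²−L²−(e−x')²−y'²−z²)/2L = -0.3174
  γ=atan2(-0.3809,0.3316)=-0.8544;  ψ=arccos(-0.6285)=2.2505;  θ2=γ+ψ≈1.3961
φ3=240.0° → target in arm frame (0.0646, 0.1724)
  A cos θ + B sin θ = C:  0.0854·cos θ + -0.3809·sin θ = 0.0520
  θ3 = atan2(B,A) + arccos(C/0.3903) = 0.0868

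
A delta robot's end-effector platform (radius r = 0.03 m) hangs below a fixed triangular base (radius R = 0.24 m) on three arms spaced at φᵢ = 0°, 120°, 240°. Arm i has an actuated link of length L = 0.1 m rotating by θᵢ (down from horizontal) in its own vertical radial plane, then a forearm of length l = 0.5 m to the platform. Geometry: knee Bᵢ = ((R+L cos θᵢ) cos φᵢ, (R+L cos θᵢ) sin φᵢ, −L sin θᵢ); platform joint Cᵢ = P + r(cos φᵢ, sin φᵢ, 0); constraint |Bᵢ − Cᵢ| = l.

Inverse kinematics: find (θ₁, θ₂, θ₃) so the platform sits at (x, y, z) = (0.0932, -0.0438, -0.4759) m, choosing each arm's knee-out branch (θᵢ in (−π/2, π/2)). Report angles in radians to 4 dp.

arm 1 (φ=0.0°): x'=0.0932, y'=-0.0438
  e−x'=0.1168;  (l²−L²−(e−x')²−y'²−z²)/2L = -0.0102
  γ=atan2(-0.4759,0.1168)=-1.3301;  ψ=arccos(-0.0208)=1.5916;  θ1=γ+ψ≈0.2615
rotate P by −φ2: (-0.0845, -0.0588, -0.4759)
  e−x'=0.2945;  (l²−L²−(e−x')²−y'²−z²)/2L = -0.3834
  γ=atan2(-0.4759,0.2945)=-1.0166;  ψ=arccos(-0.6851)=2.3256;  θ2=γ+ψ≈1.3090
φ3=240.0° → target in arm frame (-0.0087, 0.1026)
  e−x'=0.2187;  (l²−L²−(e−x')²−y'²−z²)/2L = -0.2241
  √(A²+B²)=0.5237;  θ3 = -1.1401+2.0130 ≈ 0.8729

θ₁ = 0.2615, θ₂ = 1.3090, θ₃ = 0.8729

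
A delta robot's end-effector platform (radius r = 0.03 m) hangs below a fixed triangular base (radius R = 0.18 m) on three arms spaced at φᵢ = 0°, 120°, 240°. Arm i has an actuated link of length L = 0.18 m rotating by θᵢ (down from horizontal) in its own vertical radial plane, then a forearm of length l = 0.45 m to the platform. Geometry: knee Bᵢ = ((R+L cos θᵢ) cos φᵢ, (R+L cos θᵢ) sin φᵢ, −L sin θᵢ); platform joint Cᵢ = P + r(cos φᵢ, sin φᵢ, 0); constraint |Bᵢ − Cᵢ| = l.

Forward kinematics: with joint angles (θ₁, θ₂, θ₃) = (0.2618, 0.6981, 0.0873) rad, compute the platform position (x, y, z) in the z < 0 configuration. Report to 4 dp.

S1 = (0.3239·cos0.0°, 0.3239·sin0.0°, -0.0466) = (0.3239, 0.0000, -0.0466)
arm 2 at φ=120.0°: e+L cos θ2 = 0.2879;  S2 = (-0.1439, 0.2493, -0.1157)
φ3=240.0°: virtual centre (-0.1647, -0.2852, -0.0157), radius l
|S₂|²−|S₁|² = -0.0108;  |S₃|²−|S₁|² = 0.0016
[-0.9356 0.4986 -0.1382]·P = -0.0108;  [-0.9770 -0.5704 0.0618]·P = 0.0016
det = 1.0209;  x = 0.0052+-0.0470z,  y = -0.0118+0.1889z
into |P−S₁|² = l²: 1.0379z² + 0.1187z + -0.0987 = 0;  Δ = 0.4237;  z = -0.3707 or 0.2564 → z<0 root = -0.3707
x = 0.0227, y = -0.0819

(0.0227, -0.0819, -0.3707)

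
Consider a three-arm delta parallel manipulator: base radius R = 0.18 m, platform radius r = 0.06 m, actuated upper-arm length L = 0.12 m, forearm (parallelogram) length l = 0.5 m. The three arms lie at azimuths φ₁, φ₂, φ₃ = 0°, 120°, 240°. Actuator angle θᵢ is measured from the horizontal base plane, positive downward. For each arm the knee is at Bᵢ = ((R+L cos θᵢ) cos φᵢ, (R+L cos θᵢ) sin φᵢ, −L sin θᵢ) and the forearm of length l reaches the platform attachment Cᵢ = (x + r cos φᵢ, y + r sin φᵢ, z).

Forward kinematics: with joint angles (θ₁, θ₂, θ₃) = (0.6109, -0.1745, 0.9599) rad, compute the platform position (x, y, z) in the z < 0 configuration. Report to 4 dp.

arm 1 at φ=0.0°: ρ1 = 0.2183;  S1 = (0.2183, 0.0000, -0.0688)
S2 = (0.2382·cos120.0°, 0.2382·sin120.0°, 0.0208) = (-0.1191, 0.2063, 0.0208)
arm 3 at φ=240.0°: ρ3 = 0.1888;  S3 = (-0.0944, -0.1635, -0.0983)
eliminate P² terms by subtracting sphere 1 from 2 and 3
plane₁₂: -0.6748x+0.4125y+0.1793z = 0.0048
det = 0.4787;  x = 0.0028+0.0717z,  y = 0.0162+-0.3174z
into |P−S₁|² = l²: 1.1059z² + 0.0965z + -0.1986 = 0;  Δ = 0.8877;  z = -0.4696 or 0.3824 → z<0 root = -0.4696
x = -0.0309, y = 0.1652

(-0.0309, 0.1652, -0.4696)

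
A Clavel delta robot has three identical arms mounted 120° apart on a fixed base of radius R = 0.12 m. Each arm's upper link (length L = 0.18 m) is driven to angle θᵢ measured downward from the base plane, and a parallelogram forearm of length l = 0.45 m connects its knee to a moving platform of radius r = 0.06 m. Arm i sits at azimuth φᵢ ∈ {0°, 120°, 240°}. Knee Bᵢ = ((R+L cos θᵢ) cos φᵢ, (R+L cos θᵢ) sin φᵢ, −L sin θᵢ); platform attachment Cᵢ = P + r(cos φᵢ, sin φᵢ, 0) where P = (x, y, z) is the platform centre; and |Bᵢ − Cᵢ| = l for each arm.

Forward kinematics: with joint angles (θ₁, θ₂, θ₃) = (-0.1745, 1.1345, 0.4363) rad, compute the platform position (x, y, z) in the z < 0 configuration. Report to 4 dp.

centre 1 = (0.2373·cos0.0°, 0.2373·sin0.0°, 0.0313) = (0.2373, 0.0000, 0.0313)
φ2=120.0°: virtual centre (-0.0680, 0.1178, -0.1631), radius l
φ3=240.0°: virtual centre (-0.1116, -0.1932, -0.0761), radius l
|centre ₂|²−|centre ₁|² = -0.0121;  |centre ₃|²−|centre ₁|² = -0.0017
linear system: -0.6106x+0.2357y = -0.0121−-0.3888z; -0.6977x+-0.3865y = -0.0017−-0.2146z
det = 0.4004;  x = 0.0127+-0.5016z,  y = -0.0186+0.3501z
into |P−centre ₁|² = l²: 1.3742z² + 0.1498z + -0.1508 = 0;  Δ = 0.8511;  z = -0.3902 or 0.2812 → z<0 root = -0.3902
x = 0.2084, y = -0.1552

(0.2084, -0.1552, -0.3902)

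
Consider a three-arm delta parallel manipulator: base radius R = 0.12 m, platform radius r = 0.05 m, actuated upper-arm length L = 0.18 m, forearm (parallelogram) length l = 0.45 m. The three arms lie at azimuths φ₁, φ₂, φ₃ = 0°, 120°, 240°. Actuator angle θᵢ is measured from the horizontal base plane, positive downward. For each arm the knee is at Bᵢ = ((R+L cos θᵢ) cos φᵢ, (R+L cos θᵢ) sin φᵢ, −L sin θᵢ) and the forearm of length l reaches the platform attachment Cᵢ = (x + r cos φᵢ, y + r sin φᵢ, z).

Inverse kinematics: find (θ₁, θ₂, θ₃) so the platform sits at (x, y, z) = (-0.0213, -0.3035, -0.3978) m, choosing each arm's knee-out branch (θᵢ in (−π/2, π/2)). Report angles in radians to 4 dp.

arm 1 (φ=0.0°): x'=-0.0213, y'=-0.3035
  e−x'=0.0913;  (l²−L²−(e−x')²−y'²−z²)/2L = -0.2461
  √(A²+B²)=0.4081;  θ1 = -1.3452+2.2180 ≈ 0.8728
φ2=120.0° → target in arm frame (-0.2522, 0.1702)
  A cos θ + B sin θ = C:  0.3222·cos θ + -0.3978·sin θ = -0.3359
  √(A²+B²)=0.5119;  θ2 = -0.8900+2.2865 ≈ 1.3964
rotate P by −φ3: (0.2735, 0.1333, -0.3978)
  A=-0.2035, B=-0.3978, C=(l²−L²−A²−y'²−z²)/(2L)=-0.1315
  √(A²+B²)=0.4468;  θ3 = -2.0436+1.8694 ≈ -0.1742

θ₁ = 0.8728, θ₂ = 1.3964, θ₃ = -0.1742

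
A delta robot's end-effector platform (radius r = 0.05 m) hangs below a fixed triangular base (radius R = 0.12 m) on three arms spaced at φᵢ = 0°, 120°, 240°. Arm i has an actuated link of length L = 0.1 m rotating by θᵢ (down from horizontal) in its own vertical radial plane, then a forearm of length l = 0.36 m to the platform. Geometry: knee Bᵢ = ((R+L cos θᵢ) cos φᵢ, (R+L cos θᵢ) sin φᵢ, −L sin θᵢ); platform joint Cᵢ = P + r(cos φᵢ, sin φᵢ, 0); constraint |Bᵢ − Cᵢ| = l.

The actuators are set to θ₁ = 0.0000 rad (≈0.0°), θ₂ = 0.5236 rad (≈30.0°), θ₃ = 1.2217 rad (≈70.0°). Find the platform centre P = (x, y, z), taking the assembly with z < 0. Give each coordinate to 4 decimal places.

(0.1264, 0.0978, -0.3437)

φ1=0.0°: virtual centre (0.1700, 0.0000, 0.0000), radius l
centre 2 = (0.1566·cos120.0°, 0.1566·sin120.0°, -0.0500) = (-0.0783, 0.1356, -0.0500)
centre 3 = (0.1042·cos240.0°, 0.1042·sin240.0°, -0.0940) = (-0.0521, -0.0902, -0.0940)
eliminate P² terms by subtracting sphere 1 from 2 and 3
plane₁₂: -0.4966x+0.2712y+-0.1000z = -0.0019
det = 0.2101;  x = 0.0135+-0.3285z,  y = 0.0178+-0.2328z
quadratic in z: (1.1621)z²+(0.0945)z+(-0.1048)=0, √Δ=0.7043 → z ∈ {-0.3437, 0.2624}; z = -0.3437 (taking z<0)
x = 0.1264, y = 0.0978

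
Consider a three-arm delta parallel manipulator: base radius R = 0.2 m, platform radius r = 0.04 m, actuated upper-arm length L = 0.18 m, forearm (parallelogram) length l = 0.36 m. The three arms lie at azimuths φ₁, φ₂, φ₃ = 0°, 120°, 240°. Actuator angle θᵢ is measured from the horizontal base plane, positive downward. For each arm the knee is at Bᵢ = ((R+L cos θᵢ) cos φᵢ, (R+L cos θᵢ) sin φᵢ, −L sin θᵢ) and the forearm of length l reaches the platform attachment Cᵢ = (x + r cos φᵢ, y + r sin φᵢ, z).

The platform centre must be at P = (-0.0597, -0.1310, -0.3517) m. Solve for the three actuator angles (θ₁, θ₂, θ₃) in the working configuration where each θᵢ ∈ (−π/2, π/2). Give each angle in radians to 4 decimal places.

θ₁ = 1.2217, θ₂ = 1.3087, θ₃ = 0.2618

rotate P by −φ1: (-0.0597, -0.1310, -0.3517)
  A=0.2197, B=-0.3517, C=(l²−L²−A²−y'²−z²)/(2L)=-0.2553
  γ=atan2(-0.3517,0.2197)=-1.0124;  ψ=arccos(-0.6157)=2.2341;  θ1=γ+ψ≈1.2217
arm 2 (φ=120.0°): x'=-0.0836, y'=0.1172
  A cos θ + B sin θ = C:  0.2436·cos θ + -0.3517·sin θ = -0.2766
  θ2 = atan2(B,A) + arccos(C/0.4278) = 1.3087
arm 3 (φ=240.0°): x'=0.1433, y'=0.0138
  A cos θ + B sin θ = C:  0.0167·cos θ + -0.3517·sin θ = -0.0749
  γ=atan2(-0.3517,0.0167)=-1.5233;  ψ=arccos(-0.2127)=1.7851;  θ3=γ+ψ≈0.2618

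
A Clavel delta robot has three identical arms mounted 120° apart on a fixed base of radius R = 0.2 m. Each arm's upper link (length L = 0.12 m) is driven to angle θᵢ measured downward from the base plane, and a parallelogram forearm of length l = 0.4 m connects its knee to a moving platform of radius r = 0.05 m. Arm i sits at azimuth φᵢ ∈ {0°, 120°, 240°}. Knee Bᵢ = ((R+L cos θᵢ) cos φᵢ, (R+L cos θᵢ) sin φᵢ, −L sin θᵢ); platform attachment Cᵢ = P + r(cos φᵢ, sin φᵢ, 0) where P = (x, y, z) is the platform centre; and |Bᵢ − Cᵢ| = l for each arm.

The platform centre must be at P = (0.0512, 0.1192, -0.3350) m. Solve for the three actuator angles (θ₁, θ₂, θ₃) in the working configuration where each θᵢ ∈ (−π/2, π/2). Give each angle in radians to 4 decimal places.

arm 1 (φ=0.0°): x'=0.0512, y'=0.1192
  e−x'=0.0988;  (l²−L²−(e−x')²−y'²−z²)/2L = 0.0392
  √(A²+B²)=0.3493;  θ1 = -1.2840+1.4584 ≈ 0.1744
φ2=120.0° → target in arm frame (0.0776, -0.1039)
  A=0.0724, B=-0.3350, C=(l²−L²−A²−y'²−z²)/(2L)=0.0722
  θ2 = atan2(B,A) + arccos(C/0.3427) = 0.0004
arm 3 (φ=240.0°): x'=-0.1288, y'=-0.0153
  A cos θ + B sin θ = C:  0.2788·cos θ + -0.3350·sin θ = -0.1859
  γ=atan2(-0.3350,0.2788)=-0.8767;  ψ=arccos(-0.4264)=2.0113;  θ3=γ+ψ≈1.1347

θ₁ = 0.1744, θ₂ = 0.0004, θ₃ = 1.1347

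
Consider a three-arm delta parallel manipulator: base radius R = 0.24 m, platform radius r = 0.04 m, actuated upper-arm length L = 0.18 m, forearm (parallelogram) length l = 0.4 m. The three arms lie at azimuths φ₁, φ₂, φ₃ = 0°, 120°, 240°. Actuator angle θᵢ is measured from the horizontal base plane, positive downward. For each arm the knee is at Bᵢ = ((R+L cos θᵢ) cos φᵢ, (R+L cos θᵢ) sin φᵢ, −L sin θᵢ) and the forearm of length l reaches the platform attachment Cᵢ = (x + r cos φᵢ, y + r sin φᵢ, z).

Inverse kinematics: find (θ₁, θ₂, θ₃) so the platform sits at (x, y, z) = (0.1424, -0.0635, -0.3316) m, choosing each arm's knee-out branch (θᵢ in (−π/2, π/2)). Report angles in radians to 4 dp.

θ₁ = 0.0869, θ₂ = 1.3961, θ₃ = 0.9600

rotate P by −φ1: (0.1424, -0.0635, -0.3316)
  e−x'=0.0576;  (l²−L²−(e−x')²−y'²−z²)/2L = 0.0286
  θ1 = atan2(B,A) + arccos(C/0.3366) = 0.0869
arm 2 (φ=120.0°): x'=-0.1262, y'=-0.0916
  A cos θ + B sin θ = C:  0.3262·cos θ + -0.3316·sin θ = -0.2698
  γ=atan2(-0.3316,0.3262)=-0.7936;  ψ=arccos(-0.5801)=2.1897;  θ2=γ+ψ≈1.3961
rotate P by −φ3: (-0.0162, 0.1551, -0.3316)
  e−x'=0.2162;  (l²−L²−(e−x')²−y'²−z²)/2L = -0.1476
  γ=atan2(-0.3316,0.2162)=-0.9930;  ψ=arccos(-0.3730)=1.9530;  θ3=γ+ψ≈0.9600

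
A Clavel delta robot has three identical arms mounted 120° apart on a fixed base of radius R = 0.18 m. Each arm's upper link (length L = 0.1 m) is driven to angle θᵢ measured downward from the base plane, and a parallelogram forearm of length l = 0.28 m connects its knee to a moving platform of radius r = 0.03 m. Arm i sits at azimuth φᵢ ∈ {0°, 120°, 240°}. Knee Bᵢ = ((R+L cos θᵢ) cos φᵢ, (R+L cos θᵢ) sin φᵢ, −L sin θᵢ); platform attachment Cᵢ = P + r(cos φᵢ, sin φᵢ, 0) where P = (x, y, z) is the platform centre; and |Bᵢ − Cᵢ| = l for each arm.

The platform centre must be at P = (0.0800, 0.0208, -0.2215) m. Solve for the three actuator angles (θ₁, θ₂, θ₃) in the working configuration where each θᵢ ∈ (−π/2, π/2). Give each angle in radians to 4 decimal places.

arm 1 (φ=0.0°): x'=0.0800, y'=0.0208
  e−x'=0.0700;  (l²−L²−(e−x')²−y'²−z²)/2L = 0.0700
  √(A²+B²)=0.2323;  θ1 = -1.2647+1.2646 ≈ -0.0001
φ2=120.0° → target in arm frame (-0.0220, -0.0797)
  A=0.1720, B=-0.2215, C=(l²−L²−A²−y'²−z²)/(2L)=-0.0830
  √(A²+B²)=0.2804;  θ2 = -0.9106+1.8711 ≈ 0.9605
rotate P by −φ3: (-0.0580, 0.0589, -0.2215)
  e−x'=0.2080;  (l²−L²−(e−x')²−y'²−z²)/2L = -0.1370
  √(A²+B²)=0.3039;  θ3 = -0.8168+2.0385 ≈ 1.2217

θ₁ = -0.0001, θ₂ = 0.9605, θ₃ = 1.2217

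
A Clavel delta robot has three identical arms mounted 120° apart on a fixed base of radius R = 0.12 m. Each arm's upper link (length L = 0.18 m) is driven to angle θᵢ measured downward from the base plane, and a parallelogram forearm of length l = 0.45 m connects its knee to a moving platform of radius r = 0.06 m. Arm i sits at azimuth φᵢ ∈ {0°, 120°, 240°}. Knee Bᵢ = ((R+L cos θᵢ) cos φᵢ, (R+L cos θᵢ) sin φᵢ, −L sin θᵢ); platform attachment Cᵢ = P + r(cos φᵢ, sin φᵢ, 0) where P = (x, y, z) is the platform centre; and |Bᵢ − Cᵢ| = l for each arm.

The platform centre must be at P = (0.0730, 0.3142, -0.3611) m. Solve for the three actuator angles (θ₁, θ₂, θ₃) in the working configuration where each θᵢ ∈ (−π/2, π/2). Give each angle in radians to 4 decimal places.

θ₁ = 0.4364, θ₂ = -0.1746, θ₃ = 1.3963

rotate P by −φ1: (0.0730, 0.3142, -0.3611)
  A cos θ + B sin θ = C:  -0.0130·cos θ + -0.3611·sin θ = -0.1644
  θ1 = atan2(B,A) + arccos(C/0.3613) = 0.4364
arm 2 (φ=120.0°): x'=0.2356, y'=-0.2203
  A cos θ + B sin θ = C:  -0.1756·cos θ + -0.3611·sin θ = -0.1102
  γ=atan2(-0.3611,-0.1756)=-2.0234;  ψ=arccos(-0.2744)=1.8488;  θ2=γ+ψ≈-0.1746
φ3=240.0° → target in arm frame (-0.3086, -0.0939)
  A cos θ + B sin θ = C:  0.3686·cos θ + -0.3611·sin θ = -0.2916
  √(A²+B²)=0.5160;  θ3 = -0.7751+2.1714 ≈ 1.3963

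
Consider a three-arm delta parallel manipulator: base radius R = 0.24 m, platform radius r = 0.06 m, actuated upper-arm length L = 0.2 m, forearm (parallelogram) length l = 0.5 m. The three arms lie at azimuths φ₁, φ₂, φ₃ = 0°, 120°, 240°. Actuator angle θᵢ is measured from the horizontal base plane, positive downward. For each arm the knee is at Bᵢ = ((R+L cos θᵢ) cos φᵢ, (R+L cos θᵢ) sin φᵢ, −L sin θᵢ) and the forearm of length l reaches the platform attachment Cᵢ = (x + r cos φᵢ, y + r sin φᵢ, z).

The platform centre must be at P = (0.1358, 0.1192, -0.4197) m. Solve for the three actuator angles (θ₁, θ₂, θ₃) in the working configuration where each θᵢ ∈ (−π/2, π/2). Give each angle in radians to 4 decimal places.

rotate P by −φ1: (0.1358, 0.1192, -0.4197)
  A=0.0442, B=-0.4197, C=(l²−L²−A²−y'²−z²)/(2L)=0.0442
  γ=atan2(-0.4197,0.0442)=-1.4659;  ψ=arccos(0.1048)=1.4658;  θ1=γ+ψ≈-0.0001
arm 2 (φ=120.0°): x'=0.0353, y'=-0.1772
  A=0.1447, B=-0.4197, C=(l²−L²−A²−y'²−z²)/(2L)=-0.0462
  θ2 = atan2(B,A) + arccos(C/0.4439) = 0.4362
rotate P by −φ3: (-0.1711, 0.0580, -0.4197)
  A cos θ + B sin θ = C:  0.3511·cos θ + -0.4197·sin θ = -0.2320
  √(A²+B²)=0.5472;  θ3 = -0.8741+2.0086 ≈ 1.1345

θ₁ = -0.0001, θ₂ = 0.4362, θ₃ = 1.1345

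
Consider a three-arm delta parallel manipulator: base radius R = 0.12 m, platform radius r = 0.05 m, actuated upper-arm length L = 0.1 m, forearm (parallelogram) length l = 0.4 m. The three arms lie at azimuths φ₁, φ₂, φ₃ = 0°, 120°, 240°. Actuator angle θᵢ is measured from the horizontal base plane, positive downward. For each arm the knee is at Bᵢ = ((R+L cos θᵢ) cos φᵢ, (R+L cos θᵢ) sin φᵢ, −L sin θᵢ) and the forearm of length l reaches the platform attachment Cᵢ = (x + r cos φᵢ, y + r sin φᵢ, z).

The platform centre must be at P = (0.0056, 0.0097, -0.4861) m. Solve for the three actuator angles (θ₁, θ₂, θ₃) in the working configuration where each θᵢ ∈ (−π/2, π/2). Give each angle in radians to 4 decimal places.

rotate P by −φ1: (0.0056, 0.0097, -0.4861)
  A=0.0644, B=-0.4861, C=(l²−L²−A²−y'²−z²)/(2L)=-0.4527
  θ1 = atan2(B,A) + arccos(C/0.4903) = 1.3080
arm 2 (φ=120.0°): x'=0.0056, y'=-0.0097
  A cos θ + B sin θ = C:  0.0644·cos θ + -0.4861·sin θ = -0.4527
  θ2 = atan2(B,A) + arccos(C/0.4903) = 1.3080
arm 3 (φ=240.0°): x'=-0.0112, y'=0.0000
  e−x'=0.0812;  (l²−L²−(e−x')²−y'²−z²)/2L = -0.4644
  √(A²+B²)=0.4928;  θ3 = -1.4053+2.8004 ≈ 1.3952

θ₁ = 1.3080, θ₂ = 1.3080, θ₃ = 1.3952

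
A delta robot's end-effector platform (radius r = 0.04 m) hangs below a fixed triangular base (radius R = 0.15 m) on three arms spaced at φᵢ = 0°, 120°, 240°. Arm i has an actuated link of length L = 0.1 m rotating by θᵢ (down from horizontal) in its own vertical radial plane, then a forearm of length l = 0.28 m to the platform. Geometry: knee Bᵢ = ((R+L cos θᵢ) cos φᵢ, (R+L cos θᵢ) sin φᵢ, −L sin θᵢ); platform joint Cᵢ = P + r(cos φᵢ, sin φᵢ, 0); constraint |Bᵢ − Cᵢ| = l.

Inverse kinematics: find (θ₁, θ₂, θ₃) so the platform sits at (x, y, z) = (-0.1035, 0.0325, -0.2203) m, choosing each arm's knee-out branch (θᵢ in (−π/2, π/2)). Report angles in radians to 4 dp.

φ1=0.0° → target in arm frame (-0.1035, 0.0325)
  A=0.2135, B=-0.2203, C=(l²−L²−A²−y'²−z²)/(2L)=-0.1339
  θ1 = atan2(B,A) + arccos(C/0.3068) = 1.2212
arm 2 (φ=120.0°): x'=0.0799, y'=0.0734
  e−x'=0.0301;  (l²−L²−(e−x')²−y'²−z²)/2L = 0.0679
  θ2 = atan2(B,A) + arccos(C/0.2223) = -0.1744
φ3=240.0° → target in arm frame (0.0236, -0.1059)
  A cos θ + B sin θ = C:  0.0864·cos θ + -0.2203·sin θ = 0.0060
  √(A²+B²)=0.2366;  θ3 = -1.1971+1.5456 ≈ 0.3485

θ₁ = 1.2212, θ₂ = -0.1744, θ₃ = 0.3485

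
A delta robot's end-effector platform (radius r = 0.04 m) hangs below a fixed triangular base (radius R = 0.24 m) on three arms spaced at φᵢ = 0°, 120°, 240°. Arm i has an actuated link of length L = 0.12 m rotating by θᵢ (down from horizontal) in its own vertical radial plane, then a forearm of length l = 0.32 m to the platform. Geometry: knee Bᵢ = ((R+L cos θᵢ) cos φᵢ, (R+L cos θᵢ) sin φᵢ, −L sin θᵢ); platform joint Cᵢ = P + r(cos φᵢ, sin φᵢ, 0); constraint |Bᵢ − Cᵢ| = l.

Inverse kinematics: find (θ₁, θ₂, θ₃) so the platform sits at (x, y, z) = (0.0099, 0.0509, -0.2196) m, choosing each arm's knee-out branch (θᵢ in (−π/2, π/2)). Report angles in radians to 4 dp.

θ₁ = 0.6985, θ₂ = 0.4360, θ₃ = 1.1347

rotate P by −φ1: (0.0099, 0.0509, -0.2196)
  A cos θ + B sin θ = C:  0.1901·cos θ + -0.2196·sin θ = 0.0044
  θ1 = atan2(B,A) + arccos(C/0.2905) = 0.6985
rotate P by −φ2: (0.0391, -0.0340, -0.2196)
  A=0.1609, B=-0.2196, C=(l²−L²−A²−y'²−z²)/(2L)=0.0531
  √(A²+B²)=0.2722;  θ2 = -0.9386+1.3745 ≈ 0.4360
arm 3 (φ=240.0°): x'=-0.0490, y'=-0.0169
  e−x'=0.2490;  (l²−L²−(e−x')²−y'²−z²)/2L = -0.0939
  θ3 = atan2(B,A) + arccos(C/0.3320) = 1.1347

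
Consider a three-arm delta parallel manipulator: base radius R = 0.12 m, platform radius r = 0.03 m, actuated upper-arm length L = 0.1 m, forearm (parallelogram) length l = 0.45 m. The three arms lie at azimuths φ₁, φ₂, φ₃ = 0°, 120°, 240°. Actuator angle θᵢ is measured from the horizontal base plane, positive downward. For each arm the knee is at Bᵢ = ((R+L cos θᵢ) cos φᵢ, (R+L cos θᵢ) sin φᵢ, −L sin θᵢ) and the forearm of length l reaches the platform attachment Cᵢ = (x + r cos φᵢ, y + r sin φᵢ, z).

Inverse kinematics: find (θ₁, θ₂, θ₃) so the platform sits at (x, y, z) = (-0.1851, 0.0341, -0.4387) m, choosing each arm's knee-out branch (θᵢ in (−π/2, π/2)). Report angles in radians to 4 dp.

θ₁ = 1.3955, θ₂ = 0.1740, θ₃ = 0.4357

rotate P by −φ1: (-0.1851, 0.0341, -0.4387)
  A cos θ + B sin θ = C:  0.2751·cos θ + -0.4387·sin θ = -0.3840
  θ1 = atan2(B,A) + arccos(C/0.5178) = 1.3955
rotate P by −φ2: (0.1221, 0.1433, -0.4387)
  A=-0.0321, B=-0.4387, C=(l²−L²−A²−y'²−z²)/(2L)=-0.1075
  θ2 = atan2(B,A) + arccos(C/0.4399) = 0.1740
φ3=240.0° → target in arm frame (0.0630, -0.1774)
  A=0.0270, B=-0.4387, C=(l²−L²−A²−y'²−z²)/(2L)=-0.1607
  √(A²+B²)=0.4395;  θ3 = -1.5094+1.9451 ≈ 0.4357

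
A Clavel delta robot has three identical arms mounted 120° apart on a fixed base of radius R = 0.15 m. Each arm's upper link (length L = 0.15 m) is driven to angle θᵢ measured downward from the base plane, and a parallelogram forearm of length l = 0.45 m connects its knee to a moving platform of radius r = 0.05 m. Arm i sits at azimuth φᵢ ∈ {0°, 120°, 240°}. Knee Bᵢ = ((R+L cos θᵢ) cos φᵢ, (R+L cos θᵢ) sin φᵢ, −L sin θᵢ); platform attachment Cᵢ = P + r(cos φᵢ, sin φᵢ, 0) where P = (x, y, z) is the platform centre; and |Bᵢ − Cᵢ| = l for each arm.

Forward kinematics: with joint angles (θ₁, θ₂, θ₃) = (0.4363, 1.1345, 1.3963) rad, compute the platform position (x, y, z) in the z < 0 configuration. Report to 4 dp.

O1 = (0.2359·cos0.0°, 0.2359·sin0.0°, -0.0634) = (0.2359, 0.0000, -0.0634)
arm 2 at φ=120.0°: e+L cos θ2 = 0.1634;  O2 = (-0.0817, 0.1415, -0.1359)
O3 = (0.1260·cos240.0°, 0.1260·sin240.0°, -0.1477) = (-0.0630, -0.1092, -0.1477)
eliminate P² terms by subtracting sphere 1 from 2 and 3
[-0.6353 0.2830 -0.1451]·P = -0.0145;  [-0.5979 -0.2183 -0.1687]·P = -0.0220
Cramer: x(z) = 0.0305-0.2579z;  y(z) = 0.0172-0.0662z
quadratic in z: (1.0709)z²+(0.2305)z+(-0.1560)=0, √Δ=0.8493 → z ∈ {-0.5041, 0.2889}; z = -0.5041 (taking z<0)
x = 0.1605, y = 0.0505

(0.1605, 0.0505, -0.5041)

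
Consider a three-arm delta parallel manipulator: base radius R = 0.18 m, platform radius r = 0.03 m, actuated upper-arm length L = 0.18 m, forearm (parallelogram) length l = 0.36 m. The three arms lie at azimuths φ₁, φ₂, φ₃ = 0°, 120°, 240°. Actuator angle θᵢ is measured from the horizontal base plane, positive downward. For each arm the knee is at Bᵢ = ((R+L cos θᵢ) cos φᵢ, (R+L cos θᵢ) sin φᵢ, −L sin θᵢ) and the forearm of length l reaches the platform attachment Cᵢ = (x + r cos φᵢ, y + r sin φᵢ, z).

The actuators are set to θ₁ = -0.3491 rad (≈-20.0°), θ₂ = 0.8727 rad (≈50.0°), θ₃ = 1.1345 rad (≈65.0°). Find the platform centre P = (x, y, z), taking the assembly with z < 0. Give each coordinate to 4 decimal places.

φ1=0.0°: virtual centre (0.3191, 0.0000, 0.0616), radius l
S2 = (0.2657·cos120.0°, 0.2657·sin120.0°, -0.1379) = (-0.1328, 0.2301, -0.1379)
arm 3 at φ=240.0°: (R−r)+L cos θ3 = 0.2261;  S3 = (-0.1130, -0.1958, -0.1631)
|S₂|²−|S₁|² = -0.0160;  |S₃|²−|S₁|² = -0.0279
linear system: -0.9040x+0.4602y = -0.0160−-0.3989z; -0.8644x+-0.3916y = -0.0279−-0.4494z
det = 0.7517;  x = 0.0254+-0.4829z,  y = 0.0151+-0.0817z
quadratic in z: (1.2399)z²+(0.1580)z+(-0.0393)=0, √Δ=0.4690 → z ∈ {-0.2529, 0.1254}; z = -0.2529 (taking z<0)
x = 0.1476, y = 0.0358

(0.1476, 0.0358, -0.2529)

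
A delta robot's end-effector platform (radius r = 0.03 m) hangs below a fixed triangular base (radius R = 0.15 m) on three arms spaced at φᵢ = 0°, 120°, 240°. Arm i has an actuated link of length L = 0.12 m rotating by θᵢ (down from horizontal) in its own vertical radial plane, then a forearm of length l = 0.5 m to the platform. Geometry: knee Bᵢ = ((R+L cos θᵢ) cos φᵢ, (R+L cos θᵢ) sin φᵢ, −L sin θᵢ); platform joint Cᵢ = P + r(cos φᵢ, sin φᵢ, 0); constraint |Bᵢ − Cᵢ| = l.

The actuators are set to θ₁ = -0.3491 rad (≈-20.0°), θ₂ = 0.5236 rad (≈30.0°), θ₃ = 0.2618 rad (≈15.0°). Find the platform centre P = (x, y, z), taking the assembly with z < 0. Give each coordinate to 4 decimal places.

arm 1 at φ=0.0°: e+L cos θ1 = 0.2328;  centre 1 = (0.2328, 0.0000, 0.0410)
φ2=120.0°: virtual centre (-0.1120, 0.1939, -0.0600), radius l
φ3=240.0°: virtual centre (-0.1180, -0.2043, -0.0311), radius l
eliminate P² terms by subtracting sphere 1 from 2 and 3
[-0.6894 0.3878 -0.2021]·P = -0.0021;  [-0.7014 -0.4086 -0.1442]·P = 0.0008
Cramer: x(z) = 0.0010-0.2501z;  y(z) = -0.0036+0.0764z
sphere 1 gives Az²+Bz+C=0 with A=1.0684, B=0.0333, C=-0.1946;  B²−4AC=0.8328;  roots -0.4426, 0.4115;  negative root z = -0.4426
x = 0.1117, y = -0.0375

(0.1117, -0.0375, -0.4426)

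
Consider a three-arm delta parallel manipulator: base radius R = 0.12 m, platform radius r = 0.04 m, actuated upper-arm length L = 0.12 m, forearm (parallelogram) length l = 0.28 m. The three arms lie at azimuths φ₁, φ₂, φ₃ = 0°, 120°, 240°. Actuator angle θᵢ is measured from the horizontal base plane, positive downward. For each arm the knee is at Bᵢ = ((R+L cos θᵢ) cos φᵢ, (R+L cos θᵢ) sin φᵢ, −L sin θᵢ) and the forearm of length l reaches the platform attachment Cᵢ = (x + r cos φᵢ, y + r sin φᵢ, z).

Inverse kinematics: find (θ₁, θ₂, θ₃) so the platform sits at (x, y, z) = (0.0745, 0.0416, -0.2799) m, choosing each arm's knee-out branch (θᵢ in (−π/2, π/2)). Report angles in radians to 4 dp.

φ1=0.0° → target in arm frame (0.0745, 0.0416)
  A=0.0055, B=-0.2799, C=(l²−L²−A²−y'²−z²)/(2L)=-0.0671
  γ=atan2(-0.2799,0.0055)=-1.5511;  ψ=arccos(-0.2397)=1.8128;  θ1=γ+ψ≈0.2617
rotate P by −φ2: (-0.0012, -0.0853, -0.2799)
  A cos θ + B sin θ = C:  0.0812·cos θ + -0.2799·sin θ = -0.1176
  γ=atan2(-0.2799,0.0812)=-1.2884;  ψ=arccos(-0.4035)=1.9861;  θ2=γ+ψ≈0.6977
arm 3 (φ=240.0°): x'=-0.0733, y'=0.0437
  A=0.1533, B=-0.2799, C=(l²−L²−A²−y'²−z²)/(2L)=-0.1656
  θ3 = atan2(B,A) + arccos(C/0.3191) = 1.0467

θ₁ = 0.2617, θ₂ = 0.6977, θ₃ = 1.0467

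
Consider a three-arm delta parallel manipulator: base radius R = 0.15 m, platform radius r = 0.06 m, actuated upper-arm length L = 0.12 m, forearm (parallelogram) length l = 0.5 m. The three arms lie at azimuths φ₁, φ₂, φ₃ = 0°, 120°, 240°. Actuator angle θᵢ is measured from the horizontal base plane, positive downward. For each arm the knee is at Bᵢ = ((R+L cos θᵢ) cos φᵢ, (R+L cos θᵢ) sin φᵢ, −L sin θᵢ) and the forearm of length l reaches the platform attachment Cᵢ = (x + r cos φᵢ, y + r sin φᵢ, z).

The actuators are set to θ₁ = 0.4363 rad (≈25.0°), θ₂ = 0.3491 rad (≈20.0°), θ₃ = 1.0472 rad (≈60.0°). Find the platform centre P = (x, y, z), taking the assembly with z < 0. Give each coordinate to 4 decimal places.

φ1=0.0°: virtual centre (0.1988, 0.0000, -0.0507), radius l
arm 2 at φ=120.0°: (R−r)+L cos θ2 = 0.2028;  O2 = (-0.1014, 0.1756, -0.0410)
arm 3 at φ=240.0°: (R−r)+L cos θ3 = 0.1500;  O3 = (-0.0750, -0.1299, -0.1039)
eliminate P² terms by subtracting sphere 1 from 2 and 3
plane₁₂: -0.6003x+0.3512y+0.0193z = 0.0007
det = 0.3482;  x = 0.0083+-0.0929z,  y = 0.0163+-0.2138z
quadratic in z: (1.0544)z²+(0.1299)z+(-0.2109)=0, √Δ=0.9520 → z ∈ {-0.5130, 0.3899}; z = -0.5130 (taking z<0)
x = 0.0560, y = 0.1260

(0.0560, 0.1260, -0.5130)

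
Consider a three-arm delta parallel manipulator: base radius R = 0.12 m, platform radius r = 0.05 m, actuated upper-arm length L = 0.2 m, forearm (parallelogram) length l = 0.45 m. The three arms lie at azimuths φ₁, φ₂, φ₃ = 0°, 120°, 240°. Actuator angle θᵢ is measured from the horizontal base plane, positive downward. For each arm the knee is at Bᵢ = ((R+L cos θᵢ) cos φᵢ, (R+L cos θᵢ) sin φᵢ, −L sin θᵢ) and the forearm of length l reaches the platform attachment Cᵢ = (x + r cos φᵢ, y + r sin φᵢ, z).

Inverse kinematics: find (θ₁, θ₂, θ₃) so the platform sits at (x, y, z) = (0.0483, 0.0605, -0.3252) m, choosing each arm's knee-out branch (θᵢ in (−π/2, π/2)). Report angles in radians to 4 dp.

arm 1 (φ=0.0°): x'=0.0483, y'=0.0605
  e−x'=0.0217;  (l²−L²−(e−x')²−y'²−z²)/2L = 0.1315
  θ1 = atan2(B,A) + arccos(C/0.3259) = -0.3488
φ2=120.0° → target in arm frame (0.0282, -0.0721)
  e−x'=0.0418;  (l²−L²−(e−x')²−y'²−z²)/2L = 0.1245
  γ=atan2(-0.3252,0.0418)=-1.4431;  ψ=arccos(0.3798)=1.1812;  θ2=γ+ψ≈-0.2618
rotate P by −φ3: (-0.0765, 0.0116, -0.3252)
  A cos θ + B sin θ = C:  0.1465·cos θ + -0.3252·sin θ = 0.0878
  √(A²+B²)=0.3567;  θ3 = -1.1474+1.3220 ≈ 0.1746

θ₁ = -0.3488, θ₂ = -0.2618, θ₃ = 0.1746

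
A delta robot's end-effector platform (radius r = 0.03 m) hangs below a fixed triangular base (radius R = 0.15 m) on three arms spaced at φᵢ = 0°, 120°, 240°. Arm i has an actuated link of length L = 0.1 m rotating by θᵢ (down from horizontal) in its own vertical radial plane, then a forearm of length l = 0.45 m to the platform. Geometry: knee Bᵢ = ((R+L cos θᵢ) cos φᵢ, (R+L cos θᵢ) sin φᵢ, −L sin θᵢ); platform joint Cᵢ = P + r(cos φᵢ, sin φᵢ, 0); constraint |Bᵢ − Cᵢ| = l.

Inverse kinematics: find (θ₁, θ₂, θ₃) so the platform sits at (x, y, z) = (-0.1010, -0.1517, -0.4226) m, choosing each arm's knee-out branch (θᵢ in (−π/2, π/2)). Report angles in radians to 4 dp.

θ₁ = 1.1348, θ₂ = 1.0473, θ₃ = -0.2621

φ1=0.0° → target in arm frame (-0.1010, -0.1517)
  A=0.2210, B=-0.4226, C=(l²−L²−A²−y'²−z²)/(2L)=-0.2897
  √(A²+B²)=0.4769;  θ1 = -1.0890+2.2237 ≈ 1.1348
φ2=120.0° → target in arm frame (-0.0809, 0.1633)
  e−x'=0.2009;  (l²−L²−(e−x')²−y'²−z²)/2L = -0.2656
  √(A²+B²)=0.4679;  θ2 = -1.1271+2.1744 ≈ 1.0473
rotate P by −φ3: (0.1819, -0.0116, -0.4226)
  A cos θ + B sin θ = C:  -0.0619·cos θ + -0.4226·sin θ = 0.0497
  γ=atan2(-0.4226,-0.0619)=-1.7162;  ψ=arccos(0.1164)=1.4541;  θ3=γ+ψ≈-0.2621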